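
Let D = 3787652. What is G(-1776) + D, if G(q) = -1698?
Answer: 3785954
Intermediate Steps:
G(-1776) + D = -1698 + 3787652 = 3785954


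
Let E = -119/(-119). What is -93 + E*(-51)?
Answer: -144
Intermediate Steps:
E = 1 (E = -119*(-1/119) = 1)
-93 + E*(-51) = -93 + 1*(-51) = -93 - 51 = -144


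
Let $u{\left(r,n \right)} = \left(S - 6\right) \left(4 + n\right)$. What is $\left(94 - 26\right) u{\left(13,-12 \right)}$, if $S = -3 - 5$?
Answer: $7616$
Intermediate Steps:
$S = -8$
$u{\left(r,n \right)} = -56 - 14 n$ ($u{\left(r,n \right)} = \left(-8 - 6\right) \left(4 + n\right) = - 14 \left(4 + n\right) = -56 - 14 n$)
$\left(94 - 26\right) u{\left(13,-12 \right)} = \left(94 - 26\right) \left(-56 - -168\right) = 68 \left(-56 + 168\right) = 68 \cdot 112 = 7616$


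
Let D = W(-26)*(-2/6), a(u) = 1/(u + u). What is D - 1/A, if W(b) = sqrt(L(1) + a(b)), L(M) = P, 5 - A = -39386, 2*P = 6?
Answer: -1/39391 - sqrt(2015)/78 ≈ -0.57552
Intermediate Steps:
P = 3 (P = (1/2)*6 = 3)
a(u) = 1/(2*u)
A = 39391 (A = 5 - 1*(-39386) = 5 + 39386 = 39391)
L(M) = 3
W(b) = sqrt(3 + 1/(2*b))
D = -sqrt(2015)/78 (D = (sqrt(12 + 2/(-26))/2)*(-2/6) = (sqrt(12 + 2*(-1/26))/2)*(-2*1/6) = (sqrt(12 - 1/13)/2)*(-1/3) = (sqrt(155/13)/2)*(-1/3) = ((sqrt(2015)/13)/2)*(-1/3) = (sqrt(2015)/26)*(-1/3) = -sqrt(2015)/78 ≈ -0.57550)
D - 1/A = -sqrt(2015)/78 - 1/39391 = -1/39391 - sqrt(2015)/78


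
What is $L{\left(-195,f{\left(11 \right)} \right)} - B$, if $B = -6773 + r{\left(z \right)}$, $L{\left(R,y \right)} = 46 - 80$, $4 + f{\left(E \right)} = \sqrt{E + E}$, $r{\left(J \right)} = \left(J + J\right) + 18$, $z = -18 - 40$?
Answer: $6837$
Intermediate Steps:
$z = -58$ ($z = -18 - 40 = -58$)
$r{\left(J \right)} = 18 + 2 J$ ($r{\left(J \right)} = 2 J + 18 = 18 + 2 J$)
$f{\left(E \right)} = -4 + \sqrt{2} \sqrt{E}$ ($f{\left(E \right)} = -4 + \sqrt{E + E} = -4 + \sqrt{2 E} = -4 + \sqrt{2} \sqrt{E}$)
$L{\left(R,y \right)} = -34$
$B = -6871$ ($B = -6773 + \left(18 + 2 \left(-58\right)\right) = -6773 + \left(18 - 116\right) = -6773 - 98 = -6871$)
$L{\left(-195,f{\left(11 \right)} \right)} - B = -34 - -6871 = -34 + 6871 = 6837$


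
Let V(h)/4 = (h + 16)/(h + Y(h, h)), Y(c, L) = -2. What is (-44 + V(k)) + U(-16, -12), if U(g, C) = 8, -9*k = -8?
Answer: -484/5 ≈ -96.800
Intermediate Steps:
k = 8/9 (k = -1/9*(-8) = 8/9 ≈ 0.88889)
V(h) = 4*(16 + h)/(-2 + h) (V(h) = 4*((h + 16)/(h - 2)) = 4*((16 + h)/(-2 + h)) = 4*(16 + h)/(-2 + h))
(-44 + V(k)) + U(-16, -12) = (-44 + 4*(16 + 8/9)/(-2 + 8/9)) + 8 = (-44 + 4*(152/9)/(-10/9)) + 8 = (-44 + 4*(-9/10)*(152/9)) + 8 = (-44 - 304/5) + 8 = -524/5 + 8 = -484/5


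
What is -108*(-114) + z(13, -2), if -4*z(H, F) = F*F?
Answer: 12311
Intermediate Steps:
z(H, F) = -F**2/4 (z(H, F) = -F*F/4 = -F**2/4)
-108*(-114) + z(13, -2) = -108*(-114) - 1/4*(-2)**2 = 12312 - 1/4*4 = 12312 - 1 = 12311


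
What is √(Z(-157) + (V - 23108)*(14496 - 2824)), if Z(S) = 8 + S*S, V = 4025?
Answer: 3*I*√24745791 ≈ 14924.0*I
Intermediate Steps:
Z(S) = 8 + S²
√(Z(-157) + (V - 23108)*(14496 - 2824)) = √((8 + (-157)²) + (4025 - 23108)*(14496 - 2824)) = √((8 + 24649) - 19083*11672) = √(24657 - 222736776) = √(-222712119) = 3*I*√24745791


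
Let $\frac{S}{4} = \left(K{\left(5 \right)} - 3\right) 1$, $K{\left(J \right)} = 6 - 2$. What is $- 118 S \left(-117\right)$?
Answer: $55224$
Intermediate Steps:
$K{\left(J \right)} = 4$ ($K{\left(J \right)} = 6 - 2 = 4$)
$S = 4$ ($S = 4 \left(4 - 3\right) 1 = 4 \cdot 1 \cdot 1 = 4 \cdot 1 = 4$)
$- 118 S \left(-117\right) = \left(-118\right) 4 \left(-117\right) = \left(-472\right) \left(-117\right) = 55224$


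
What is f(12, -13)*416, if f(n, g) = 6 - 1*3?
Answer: 1248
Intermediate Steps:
f(n, g) = 3 (f(n, g) = 6 - 3 = 3)
f(12, -13)*416 = 3*416 = 1248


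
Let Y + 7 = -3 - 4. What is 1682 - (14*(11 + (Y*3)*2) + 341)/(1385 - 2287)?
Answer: 1516483/902 ≈ 1681.2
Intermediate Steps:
Y = -14 (Y = -7 + (-3 - 4) = -7 - 7 = -14)
1682 - (14*(11 + (Y*3)*2) + 341)/(1385 - 2287) = 1682 - (14*(11 - 14*3*2) + 341)/(1385 - 2287) = 1682 - (14*(11 - 42*2) + 341)/(-902) = 1682 - (14*(11 - 84) + 341)*(-1)/902 = 1682 - (14*(-73) + 341)*(-1)/902 = 1682 - (-1022 + 341)*(-1)/902 = 1682 - (-681)*(-1)/902 = 1682 - 1*681/902 = 1682 - 681/902 = 1516483/902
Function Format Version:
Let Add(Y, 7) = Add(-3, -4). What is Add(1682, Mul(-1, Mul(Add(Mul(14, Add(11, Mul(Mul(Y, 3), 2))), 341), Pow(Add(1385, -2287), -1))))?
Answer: Rational(1516483, 902) ≈ 1681.2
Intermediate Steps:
Y = -14 (Y = Add(-7, Add(-3, -4)) = Add(-7, -7) = -14)
Add(1682, Mul(-1, Mul(Add(Mul(14, Add(11, Mul(Mul(Y, 3), 2))), 341), Pow(Add(1385, -2287), -1)))) = Add(1682, Mul(-1, Mul(Add(Mul(14, Add(11, Mul(Mul(-14, 3), 2))), 341), Pow(Add(1385, -2287), -1)))) = Add(1682, Mul(-1, Mul(Add(Mul(14, Add(11, Mul(-42, 2))), 341), Pow(-902, -1)))) = Add(1682, Mul(-1, Mul(Add(Mul(14, Add(11, -84)), 341), Rational(-1, 902)))) = Add(1682, Mul(-1, Mul(Add(Mul(14, -73), 341), Rational(-1, 902)))) = Add(1682, Mul(-1, Mul(Add(-1022, 341), Rational(-1, 902)))) = Add(1682, Mul(-1, Mul(-681, Rational(-1, 902)))) = Add(1682, Mul(-1, Rational(681, 902))) = Add(1682, Rational(-681, 902)) = Rational(1516483, 902)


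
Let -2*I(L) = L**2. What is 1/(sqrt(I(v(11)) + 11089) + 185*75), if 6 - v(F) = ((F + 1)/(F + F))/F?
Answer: 203143875/2818459170776 - 121*sqrt(162094849)/2818459170776 ≈ 7.1530e-5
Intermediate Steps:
v(F) = 6 - (1 + F)/(2*F**2) (v(F) = 6 - (F + 1)/(F + F)/F = 6 - (1 + F)/((2*F))/F = 6 - (1 + F)*(1/(2*F))/F = 6 - (1 + F)/(2*F)/F = 6 - (1 + F)/(2*F**2))
I(L) = -L**2/2
1/(sqrt(I(v(11)) + 11089) + 185*75) = 1/(sqrt(-(-1 - 1*11 + 12*11**2)**2/58564/2 + 11089) + 185*75) = 1/(sqrt(-(-1 - 11 + 12*121)**2/58564/2 + 11089) + 13875) = 1/(sqrt(-(-1 - 11 + 1452)**2/58564/2 + 11089) + 13875) = 1/(sqrt(-((1/2)*(1/121)*1440)**2/2 + 11089) + 13875) = 1/(sqrt(-(720/121)**2/2 + 11089) + 13875) = 1/(sqrt(-1/2*518400/14641 + 11089) + 13875) = 1/(sqrt(-259200/14641 + 11089) + 13875) = 1/(sqrt(162094849/14641) + 13875) = 1/(sqrt(162094849)/121 + 13875) = 1/(13875 + sqrt(162094849)/121)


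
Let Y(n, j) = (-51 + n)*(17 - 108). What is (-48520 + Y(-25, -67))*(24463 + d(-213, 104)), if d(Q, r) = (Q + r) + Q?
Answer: -1004362164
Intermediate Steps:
Y(n, j) = 4641 - 91*n (Y(n, j) = (-51 + n)*(-91) = 4641 - 91*n)
d(Q, r) = r + 2*Q
(-48520 + Y(-25, -67))*(24463 + d(-213, 104)) = (-48520 + (4641 - 91*(-25)))*(24463 + (104 + 2*(-213))) = (-48520 + (4641 + 2275))*(24463 + (104 - 426)) = (-48520 + 6916)*(24463 - 322) = -41604*24141 = -1004362164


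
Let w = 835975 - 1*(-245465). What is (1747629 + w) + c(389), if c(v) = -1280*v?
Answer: 2331149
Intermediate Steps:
w = 1081440 (w = 835975 + 245465 = 1081440)
(1747629 + w) + c(389) = (1747629 + 1081440) - 1280*389 = 2829069 - 497920 = 2331149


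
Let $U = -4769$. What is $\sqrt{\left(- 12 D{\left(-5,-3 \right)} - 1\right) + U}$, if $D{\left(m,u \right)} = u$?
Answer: $3 i \sqrt{526} \approx 68.804 i$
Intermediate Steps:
$\sqrt{\left(- 12 D{\left(-5,-3 \right)} - 1\right) + U} = \sqrt{\left(\left(-12\right) \left(-3\right) - 1\right) - 4769} = \sqrt{\left(36 - 1\right) - 4769} = \sqrt{35 - 4769} = \sqrt{-4734} = 3 i \sqrt{526}$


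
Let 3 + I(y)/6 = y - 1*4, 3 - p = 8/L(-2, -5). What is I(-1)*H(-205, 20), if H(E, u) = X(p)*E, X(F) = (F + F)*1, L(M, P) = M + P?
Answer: 570720/7 ≈ 81531.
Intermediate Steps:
p = 29/7 (p = 3 - 8/(-2 - 5) = 3 - 8/(-7) = 3 - 8*(-1)/7 = 3 - 1*(-8/7) = 3 + 8/7 = 29/7 ≈ 4.1429)
X(F) = 2*F (X(F) = (2*F)*1 = 2*F)
I(y) = -42 + 6*y (I(y) = -18 + 6*(y - 1*4) = -18 + 6*(y - 4) = -18 + 6*(-4 + y) = -18 + (-24 + 6*y) = -42 + 6*y)
H(E, u) = 58*E/7 (H(E, u) = (2*(29/7))*E = 58*E/7)
I(-1)*H(-205, 20) = (-42 + 6*(-1))*((58/7)*(-205)) = (-42 - 6)*(-11890/7) = -48*(-11890/7) = 570720/7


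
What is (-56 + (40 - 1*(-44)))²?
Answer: 784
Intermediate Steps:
(-56 + (40 - 1*(-44)))² = (-56 + (40 + 44))² = (-56 + 84)² = 28² = 784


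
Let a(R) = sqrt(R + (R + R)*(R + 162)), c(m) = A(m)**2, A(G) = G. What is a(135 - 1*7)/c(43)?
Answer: 8*sqrt(1162)/1849 ≈ 0.14749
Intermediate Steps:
c(m) = m**2
a(R) = sqrt(R + 2*R*(162 + R)) (a(R) = sqrt(R + (2*R)*(162 + R)) = sqrt(R + 2*R*(162 + R)))
a(135 - 1*7)/c(43) = sqrt((135 - 1*7)*(325 + 2*(135 - 1*7)))/(43**2) = sqrt((135 - 7)*(325 + 2*(135 - 7)))/1849 = sqrt(128*(325 + 2*128))*(1/1849) = sqrt(128*(325 + 256))*(1/1849) = sqrt(128*581)*(1/1849) = sqrt(74368)*(1/1849) = (8*sqrt(1162))*(1/1849) = 8*sqrt(1162)/1849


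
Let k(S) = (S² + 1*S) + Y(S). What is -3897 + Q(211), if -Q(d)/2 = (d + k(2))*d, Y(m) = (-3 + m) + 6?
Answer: -97581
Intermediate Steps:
Y(m) = 3 + m
k(S) = 3 + S² + 2*S (k(S) = (S² + 1*S) + (3 + S) = (S² + S) + (3 + S) = (S + S²) + (3 + S) = 3 + S² + 2*S)
Q(d) = -2*d*(11 + d) (Q(d) = -2*(d + (3 + 2² + 2*2))*d = -2*(d + (3 + 4 + 4))*d = -2*(d + 11)*d = -2*(11 + d)*d = -2*d*(11 + d))
-3897 + Q(211) = -3897 - 2*211*(11 + 211) = -3897 - 2*211*222 = -3897 - 93684 = -97581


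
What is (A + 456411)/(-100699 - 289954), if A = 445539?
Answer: -901950/390653 ≈ -2.3088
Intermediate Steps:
(A + 456411)/(-100699 - 289954) = (445539 + 456411)/(-100699 - 289954) = 901950/(-390653) = 901950*(-1/390653) = -901950/390653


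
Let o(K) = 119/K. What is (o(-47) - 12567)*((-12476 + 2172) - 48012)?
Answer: 34451226688/47 ≈ 7.3300e+8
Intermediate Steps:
(o(-47) - 12567)*((-12476 + 2172) - 48012) = (119/(-47) - 12567)*((-12476 + 2172) - 48012) = (119*(-1/47) - 12567)*(-10304 - 48012) = (-119/47 - 12567)*(-58316) = -590768/47*(-58316) = 34451226688/47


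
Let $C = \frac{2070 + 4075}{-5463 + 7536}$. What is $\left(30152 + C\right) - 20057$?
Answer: $\frac{20933080}{2073} \approx 10098.0$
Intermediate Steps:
$C = \frac{6145}{2073} \approx 2.9643$
$\left(30152 + C\right) - 20057 = \left(30152 + \frac{6145}{2073}\right) - 20057 = \frac{62511241}{2073} - 20057 = \frac{20933080}{2073}$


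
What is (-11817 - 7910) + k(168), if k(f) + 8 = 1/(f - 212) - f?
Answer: -875733/44 ≈ -19903.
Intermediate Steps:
k(f) = -8 + 1/(-212 + f) - f (k(f) = -8 + (1/(f - 212) - f) = -8 + (1/(-212 + f) - f) = -8 + 1/(-212 + f) - f)
(-11817 - 7910) + k(168) = (-11817 - 7910) + (1697 - 1*168**2 + 204*168)/(-212 + 168) = -19727 + (1697 - 1*28224 + 34272)/(-44) = -19727 - (1697 - 28224 + 34272)/44 = -19727 - 1/44*7745 = -19727 - 7745/44 = -875733/44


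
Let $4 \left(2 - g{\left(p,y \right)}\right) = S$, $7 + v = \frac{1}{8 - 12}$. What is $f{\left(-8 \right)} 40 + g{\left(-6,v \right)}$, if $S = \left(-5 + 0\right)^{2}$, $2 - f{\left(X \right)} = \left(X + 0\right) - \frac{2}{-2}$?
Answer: $\frac{1423}{4} \approx 355.75$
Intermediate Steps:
$f{\left(X \right)} = 1 - X$ ($f{\left(X \right)} = 2 - \left(\left(X + 0\right) - \frac{2}{-2}\right) = 2 - \left(X - -1\right) = 2 - \left(X + 1\right) = 2 - \left(1 + X\right) = 1 - X$)
$v = - \frac{29}{4}$ ($v = -7 + \frac{1}{8 - 12} = -7 + \frac{1}{-4} = -7 - \frac{1}{4} = - \frac{29}{4} \approx -7.25$)
$S = 25$ ($S = \left(-5\right)^{2} = 25$)
$g{\left(p,y \right)} = - \frac{17}{4}$ ($g{\left(p,y \right)} = 2 - \frac{25}{4} = - \frac{17}{4}$)
$f{\left(-8 \right)} 40 + g{\left(-6,v \right)} = \left(1 - -8\right) 40 - \frac{17}{4} = \left(1 + 8\right) 40 - \frac{17}{4} = 9 \cdot 40 - \frac{17}{4} = 360 - \frac{17}{4} = \frac{1423}{4}$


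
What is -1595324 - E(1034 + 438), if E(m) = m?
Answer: -1596796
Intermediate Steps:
-1595324 - E(1034 + 438) = -1595324 - (1034 + 438) = -1595324 - 1*1472 = -1595324 - 1472 = -1596796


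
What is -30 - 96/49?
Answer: -1566/49 ≈ -31.959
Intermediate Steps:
-30 - 96/49 = -1566/49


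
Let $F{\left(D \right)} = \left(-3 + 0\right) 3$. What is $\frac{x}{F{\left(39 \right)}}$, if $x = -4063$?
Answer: $\frac{4063}{9} \approx 451.44$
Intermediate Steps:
$F{\left(D \right)} = -9$ ($F{\left(D \right)} = \left(-3\right) 3 = -9$)
$\frac{x}{F{\left(39 \right)}} = - \frac{4063}{-9} = \left(-4063\right) \left(- \frac{1}{9}\right) = \frac{4063}{9}$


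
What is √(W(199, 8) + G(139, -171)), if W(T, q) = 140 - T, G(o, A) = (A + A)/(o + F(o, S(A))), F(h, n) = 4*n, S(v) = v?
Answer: I*√17338085/545 ≈ 7.6402*I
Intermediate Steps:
G(o, A) = 2*A/(o + 4*A) (G(o, A) = (A + A)/(o + 4*A) = (2*A)/(o + 4*A) = 2*A/(o + 4*A))
√(W(199, 8) + G(139, -171)) = √((140 - 1*199) + 2*(-171)/(139 + 4*(-171))) = √((140 - 199) + 2*(-171)/(139 - 684)) = √(-59 + 2*(-171)/(-545)) = √(-59 + 2*(-171)*(-1/545)) = √(-59 + 342/545) = √(-31813/545) = I*√17338085/545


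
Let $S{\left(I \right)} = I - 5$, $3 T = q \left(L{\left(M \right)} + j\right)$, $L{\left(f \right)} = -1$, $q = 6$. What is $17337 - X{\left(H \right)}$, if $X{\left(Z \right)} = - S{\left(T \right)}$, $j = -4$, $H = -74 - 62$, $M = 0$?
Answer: $17322$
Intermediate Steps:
$H = -136$ ($H = -74 - 62 = -136$)
$T = -10$ ($T = \frac{6 \left(-1 - 4\right)}{3} = \frac{6 \left(-5\right)}{3} = \frac{1}{3} \left(-30\right) = -10$)
$S{\left(I \right)} = -5 + I$
$X{\left(Z \right)} = 15$ ($X{\left(Z \right)} = - (-5 - 10) = \left(-1\right) \left(-15\right) = 15$)
$17337 - X{\left(H \right)} = 17337 - 15 = 17322$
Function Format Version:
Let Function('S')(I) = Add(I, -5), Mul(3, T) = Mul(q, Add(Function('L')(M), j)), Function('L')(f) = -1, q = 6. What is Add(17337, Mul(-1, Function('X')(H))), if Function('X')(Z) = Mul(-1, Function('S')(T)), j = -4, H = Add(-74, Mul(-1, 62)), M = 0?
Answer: 17322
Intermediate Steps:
H = -136 (H = Add(-74, -62) = -136)
T = -10 (T = Mul(Rational(1, 3), Mul(6, Add(-1, -4))) = Mul(Rational(1, 3), Mul(6, -5)) = Mul(Rational(1, 3), -30) = -10)
Function('S')(I) = Add(-5, I)
Function('X')(Z) = 15 (Function('X')(Z) = Mul(-1, Add(-5, -10)) = Mul(-1, -15) = 15)
Add(17337, Mul(-1, Function('X')(H))) = Add(17337, Mul(-1, 15)) = Add(17337, -15) = 17322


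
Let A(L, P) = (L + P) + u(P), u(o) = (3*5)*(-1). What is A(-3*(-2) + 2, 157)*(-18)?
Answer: -2700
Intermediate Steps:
u(o) = -15 (u(o) = 15*(-1) = -15)
A(L, P) = -15 + L + P (A(L, P) = (L + P) - 15 = -15 + L + P)
A(-3*(-2) + 2, 157)*(-18) = (-15 + (-3*(-2) + 2) + 157)*(-18) = (-15 + (6 + 2) + 157)*(-18) = (-15 + 8 + 157)*(-18) = 150*(-18) = -2700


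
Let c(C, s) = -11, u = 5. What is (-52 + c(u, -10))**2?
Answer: 3969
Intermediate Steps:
(-52 + c(u, -10))**2 = (-52 - 11)**2 = (-63)**2 = 3969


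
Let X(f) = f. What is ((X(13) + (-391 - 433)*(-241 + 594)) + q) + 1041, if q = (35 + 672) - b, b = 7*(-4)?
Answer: -289083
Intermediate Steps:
b = -28
q = 735 (q = (35 + 672) - 1*(-28) = 707 + 28 = 735)
((X(13) + (-391 - 433)*(-241 + 594)) + q) + 1041 = ((13 + (-391 - 433)*(-241 + 594)) + 735) + 1041 = ((13 - 824*353) + 735) + 1041 = ((13 - 290872) + 735) + 1041 = (-290859 + 735) + 1041 = -290124 + 1041 = -289083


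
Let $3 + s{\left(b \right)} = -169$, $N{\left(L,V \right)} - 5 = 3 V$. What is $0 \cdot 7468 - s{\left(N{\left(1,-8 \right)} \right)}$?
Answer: $172$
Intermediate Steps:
$N{\left(L,V \right)} = 5 + 3 V$
$s{\left(b \right)} = -172$ ($s{\left(b \right)} = -3 - 169 = -172$)
$0 \cdot 7468 - s{\left(N{\left(1,-8 \right)} \right)} = 0 \cdot 7468 - -172 = 0 + 172 = 172$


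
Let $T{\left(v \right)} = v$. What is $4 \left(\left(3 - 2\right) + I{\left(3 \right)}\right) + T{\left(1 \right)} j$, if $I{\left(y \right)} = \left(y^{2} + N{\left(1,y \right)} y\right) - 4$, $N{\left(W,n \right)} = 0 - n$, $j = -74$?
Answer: $-86$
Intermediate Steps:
$N{\left(W,n \right)} = - n$
$I{\left(y \right)} = -4$ ($I{\left(y \right)} = \left(y^{2} + - y y\right) - 4 = \left(y^{2} - y^{2}\right) - 4 = 0 - 4 = -4$)
$4 \left(\left(3 - 2\right) + I{\left(3 \right)}\right) + T{\left(1 \right)} j = 4 \left(\left(3 - 2\right) - 4\right) + 1 \left(-74\right) = 4 \left(1 - 4\right) - 74 = 4 \left(-3\right) - 74 = -12 - 74 = -86$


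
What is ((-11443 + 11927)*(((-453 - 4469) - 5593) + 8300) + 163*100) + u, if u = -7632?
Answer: -1063392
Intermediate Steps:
((-11443 + 11927)*(((-453 - 4469) - 5593) + 8300) + 163*100) + u = ((-11443 + 11927)*(((-453 - 4469) - 5593) + 8300) + 163*100) - 7632 = (484*((-4922 - 5593) + 8300) + 16300) - 7632 = (484*(-10515 + 8300) + 16300) - 7632 = (484*(-2215) + 16300) - 7632 = (-1072060 + 16300) - 7632 = -1055760 - 7632 = -1063392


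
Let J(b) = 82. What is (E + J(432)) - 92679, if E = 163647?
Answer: 71050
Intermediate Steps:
(E + J(432)) - 92679 = (163647 + 82) - 92679 = 163729 - 92679 = 71050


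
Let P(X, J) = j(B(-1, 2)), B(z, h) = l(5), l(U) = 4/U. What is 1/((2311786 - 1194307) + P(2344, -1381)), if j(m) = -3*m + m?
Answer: 5/5587387 ≈ 8.9487e-7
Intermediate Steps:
B(z, h) = 4/5
j(m) = -2*m
P(X, J) = -8/5 (P(X, J) = -2*4/5 = -8/5)
1/((2311786 - 1194307) + P(2344, -1381)) = 1/((2311786 - 1194307) - 8/5) = 1/(1117479 - 8/5) = 1/(5587387/5) = 5/5587387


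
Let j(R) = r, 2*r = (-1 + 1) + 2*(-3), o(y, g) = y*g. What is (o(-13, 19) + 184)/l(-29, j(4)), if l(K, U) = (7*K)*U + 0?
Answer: -3/29 ≈ -0.10345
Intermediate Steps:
o(y, g) = g*y
r = -3 (r = ((-1 + 1) + 2*(-3))/2 = (0 - 6)/2 = (1/2)*(-6) = -3)
j(R) = -3
l(K, U) = 7*K*U (l(K, U) = 7*K*U + 0 = 7*K*U)
(o(-13, 19) + 184)/l(-29, j(4)) = (19*(-13) + 184)/((7*(-29)*(-3))) = (-247 + 184)/609 = -63*1/609 = -3/29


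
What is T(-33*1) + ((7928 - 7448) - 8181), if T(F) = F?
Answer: -7734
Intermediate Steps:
T(-33*1) + ((7928 - 7448) - 8181) = -33*1 + ((7928 - 7448) - 8181) = -33 + (480 - 8181) = -33 - 7701 = -7734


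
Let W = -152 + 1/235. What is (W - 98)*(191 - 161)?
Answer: -352494/47 ≈ -7499.9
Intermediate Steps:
W = -35719/235 (W = -152 + 1/235 = -35719/235 ≈ -152.00)
(W - 98)*(191 - 161) = (-35719/235 - 98)*(191 - 161) = -58749/235*30 = -352494/47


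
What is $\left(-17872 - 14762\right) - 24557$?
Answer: $-57191$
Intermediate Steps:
$\left(-17872 - 14762\right) - 24557 = -32634 - 24557 = -57191$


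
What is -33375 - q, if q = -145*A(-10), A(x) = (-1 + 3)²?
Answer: -32795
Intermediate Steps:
A(x) = 4 (A(x) = 2² = 4)
q = -580 (q = -145*4 = -580)
-33375 - q = -33375 - 1*(-580) = -33375 + 580 = -32795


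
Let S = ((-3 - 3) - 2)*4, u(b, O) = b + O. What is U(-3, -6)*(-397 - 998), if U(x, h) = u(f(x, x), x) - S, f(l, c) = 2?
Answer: -43245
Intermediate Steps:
u(b, O) = O + b
S = -32 (S = (-6 - 2)*4 = -8*4 = -32)
U(x, h) = 34 + x (U(x, h) = (x + 2) - 1*(-32) = (2 + x) + 32 = 34 + x)
U(-3, -6)*(-397 - 998) = (34 - 3)*(-397 - 998) = 31*(-1395) = -43245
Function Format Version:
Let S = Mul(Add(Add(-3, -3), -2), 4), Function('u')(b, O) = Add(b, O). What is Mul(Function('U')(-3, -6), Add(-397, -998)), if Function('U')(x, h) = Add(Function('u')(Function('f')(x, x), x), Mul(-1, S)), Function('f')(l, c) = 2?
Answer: -43245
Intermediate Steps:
Function('u')(b, O) = Add(O, b)
S = -32 (S = Mul(Add(-6, -2), 4) = Mul(-8, 4) = -32)
Function('U')(x, h) = Add(34, x) (Function('U')(x, h) = Add(Add(x, 2), Mul(-1, -32)) = Add(Add(2, x), 32) = Add(34, x))
Mul(Function('U')(-3, -6), Add(-397, -998)) = Mul(Add(34, -3), Add(-397, -998)) = Mul(31, -1395) = -43245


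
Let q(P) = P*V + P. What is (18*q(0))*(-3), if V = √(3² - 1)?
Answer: 0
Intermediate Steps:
V = 2*√2 (V = √(9 - 1) = √8 = 2*√2 ≈ 2.8284)
q(P) = P + 2*P*√2 (q(P) = P*(2*√2) + P = 2*P*√2 + P = P + 2*P*√2)
(18*q(0))*(-3) = (18*(0*(1 + 2*√2)))*(-3) = (18*0)*(-3) = 0*(-3) = 0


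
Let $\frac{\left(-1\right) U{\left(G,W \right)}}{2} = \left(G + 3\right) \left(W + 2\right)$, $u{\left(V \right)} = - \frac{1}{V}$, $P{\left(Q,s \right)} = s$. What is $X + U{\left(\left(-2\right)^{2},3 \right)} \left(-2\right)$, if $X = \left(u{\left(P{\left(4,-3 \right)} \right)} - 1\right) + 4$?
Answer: $\frac{430}{3} \approx 143.33$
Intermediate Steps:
$U{\left(G,W \right)} = - 2 \left(2 + W\right) \left(3 + G\right)$ ($U{\left(G,W \right)} = - 2 \left(G + 3\right) \left(W + 2\right) = - 2 \left(3 + G\right) \left(2 + W\right) = - 2 \left(2 + W\right) \left(3 + G\right)$)
$X = \frac{10}{3}$ ($X = \left(- \frac{1}{-3} - 1\right) + 4 = \left(\left(-1\right) \left(- \frac{1}{3}\right) - 1\right) + 4 = \left(\frac{1}{3} - 1\right) + 4 = - \frac{2}{3} + 4 = \frac{10}{3} \approx 3.3333$)
$X + U{\left(\left(-2\right)^{2},3 \right)} \left(-2\right) = \frac{10}{3} + \left(-12 - 18 - 4 \left(-2\right)^{2} - 2 \left(-2\right)^{2} \cdot 3\right) \left(-2\right) = \frac{10}{3} + \left(-12 - 18 - 16 - 8 \cdot 3\right) \left(-2\right) = \frac{10}{3} + \left(-12 - 18 - 16 - 24\right) \left(-2\right) = \frac{10}{3} - -140 = \frac{10}{3} + 140 = \frac{430}{3}$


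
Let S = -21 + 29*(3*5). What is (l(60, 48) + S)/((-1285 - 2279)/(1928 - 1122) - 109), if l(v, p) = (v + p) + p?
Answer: -229710/45709 ≈ -5.0255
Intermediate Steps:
l(v, p) = v + 2*p (l(v, p) = (p + v) + p = v + 2*p)
S = 414 (S = -21 + 29*15 = -21 + 435 = 414)
(l(60, 48) + S)/((-1285 - 2279)/(1928 - 1122) - 109) = ((60 + 2*48) + 414)/((-1285 - 2279)/(1928 - 1122) - 109) = ((60 + 96) + 414)/(-3564/806 - 109) = (156 + 414)/(-3564*1/806 - 109) = 570/(-1782/403 - 109) = 570/(-45709/403) = 570*(-403/45709) = -229710/45709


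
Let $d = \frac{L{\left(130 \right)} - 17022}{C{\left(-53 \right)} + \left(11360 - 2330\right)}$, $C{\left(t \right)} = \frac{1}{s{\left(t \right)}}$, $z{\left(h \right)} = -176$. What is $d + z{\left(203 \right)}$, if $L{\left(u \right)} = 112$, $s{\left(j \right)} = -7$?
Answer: $- \frac{11243154}{63209} \approx -177.87$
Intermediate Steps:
$C{\left(t \right)} = - \frac{1}{7}$ ($C{\left(t \right)} = \frac{1}{-7} = - \frac{1}{7}$)
$d = - \frac{118370}{63209}$ ($d = \frac{112 - 17022}{- \frac{1}{7} + \left(11360 - 2330\right)} = - \frac{16910}{- \frac{1}{7} + 9030} = - \frac{16910}{\frac{63209}{7}} = \left(-16910\right) \frac{7}{63209} = - \frac{118370}{63209} \approx -1.8727$)
$d + z{\left(203 \right)} = - \frac{118370}{63209} - 176 = - \frac{11243154}{63209}$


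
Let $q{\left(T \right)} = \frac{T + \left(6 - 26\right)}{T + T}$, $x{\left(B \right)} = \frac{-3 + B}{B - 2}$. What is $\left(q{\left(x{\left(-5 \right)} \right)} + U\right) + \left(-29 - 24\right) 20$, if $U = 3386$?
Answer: $\frac{9271}{4} \approx 2317.8$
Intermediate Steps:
$x{\left(B \right)} = \frac{-3 + B}{-2 + B}$
$q{\left(T \right)} = \frac{-20 + T}{2 T}$ ($q{\left(T \right)} = \frac{T - 20}{2 T} = \left(-20 + T\right) \frac{1}{2 T} = \frac{-20 + T}{2 T}$)
$\left(q{\left(x{\left(-5 \right)} \right)} + U\right) + \left(-29 - 24\right) 20 = \left(\frac{-20 + \frac{-3 - 5}{-2 - 5}}{2 \frac{-3 - 5}{-2 - 5}} + 3386\right) + \left(-29 - 24\right) 20 = \left(\frac{-20 + \frac{1}{-7} \left(-8\right)}{2 \frac{1}{-7} \left(-8\right)} + 3386\right) + \left(-29 - 24\right) 20 = \left(\frac{-20 - - \frac{8}{7}}{2 \left(\left(- \frac{1}{7}\right) \left(-8\right)\right)} + 3386\right) - 1060 = \left(\frac{-20 + \frac{8}{7}}{2 \cdot \frac{8}{7}} + 3386\right) - 1060 = \left(\frac{1}{2} \cdot \frac{7}{8} \left(- \frac{132}{7}\right) + 3386\right) - 1060 = \left(- \frac{33}{4} + 3386\right) - 1060 = \frac{13511}{4} - 1060 = \frac{9271}{4}$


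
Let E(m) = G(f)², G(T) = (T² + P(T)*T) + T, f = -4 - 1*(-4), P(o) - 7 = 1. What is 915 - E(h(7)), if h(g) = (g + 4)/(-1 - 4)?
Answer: 915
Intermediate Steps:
h(g) = -⅘ - g/5 (h(g) = (4 + g)/(-5) = (4 + g)*(-⅕) = -⅘ - g/5)
P(o) = 8 (P(o) = 7 + 1 = 8)
f = 0 (f = -4 + 4 = 0)
G(T) = T² + 9*T (G(T) = (T² + 8*T) + T = T² + 9*T)
E(m) = 0 (E(m) = (0*(9 + 0))² = (0*9)² = 0² = 0)
915 - E(h(7)) = 915 - 1*0 = 915 + 0 = 915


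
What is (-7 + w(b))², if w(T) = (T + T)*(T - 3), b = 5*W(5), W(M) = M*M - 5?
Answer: 376088449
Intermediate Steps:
W(M) = -5 + M² (W(M) = M² - 5 = -5 + M²)
b = 100 (b = 5*(-5 + 5²) = 5*(-5 + 25) = 5*20 = 100)
w(T) = 2*T*(-3 + T) (w(T) = (2*T)*(-3 + T) = 2*T*(-3 + T))
(-7 + w(b))² = (-7 + 2*100*(-3 + 100))² = (-7 + 2*100*97)² = (-7 + 19400)² = 19393² = 376088449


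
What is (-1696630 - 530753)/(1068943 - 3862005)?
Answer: 2227383/2793062 ≈ 0.79747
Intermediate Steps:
(-1696630 - 530753)/(1068943 - 3862005) = -2227383/(-2793062) = -2227383*(-1/2793062) = 2227383/2793062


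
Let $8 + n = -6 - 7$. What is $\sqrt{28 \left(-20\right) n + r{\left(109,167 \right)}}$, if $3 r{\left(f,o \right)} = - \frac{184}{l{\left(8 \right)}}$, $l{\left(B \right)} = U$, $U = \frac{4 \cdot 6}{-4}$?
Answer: $\frac{2 \sqrt{26483}}{3} \approx 108.49$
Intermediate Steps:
$n = -21$ ($n = -8 - 13 = -21$)
$U = -6$ ($U = 24 \left(- \frac{1}{4}\right) = -6$)
$l{\left(B \right)} = -6$
$r{\left(f,o \right)} = \frac{92}{9}$ ($r{\left(f,o \right)} = \frac{\left(-184\right) \frac{1}{-6}}{3} = \frac{\left(-184\right) \left(- \frac{1}{6}\right)}{3} = \frac{1}{3} \cdot \frac{92}{3} = \frac{92}{9}$)
$\sqrt{28 \left(-20\right) n + r{\left(109,167 \right)}} = \sqrt{28 \left(-20\right) \left(-21\right) + \frac{92}{9}} = \sqrt{\left(-560\right) \left(-21\right) + \frac{92}{9}} = \sqrt{11760 + \frac{92}{9}} = \sqrt{\frac{105932}{9}} = \frac{2 \sqrt{26483}}{3}$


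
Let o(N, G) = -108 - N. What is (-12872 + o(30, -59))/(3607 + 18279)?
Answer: -6505/10943 ≈ -0.59444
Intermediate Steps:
(-12872 + o(30, -59))/(3607 + 18279) = (-12872 + (-108 - 1*30))/(3607 + 18279) = (-12872 + (-108 - 30))/21886 = (-12872 - 138)*(1/21886) = -13010*1/21886 = -6505/10943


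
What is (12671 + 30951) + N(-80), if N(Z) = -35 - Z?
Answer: 43667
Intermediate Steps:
(12671 + 30951) + N(-80) = (12671 + 30951) + (-35 - 1*(-80)) = 43622 + (-35 + 80) = 43622 + 45 = 43667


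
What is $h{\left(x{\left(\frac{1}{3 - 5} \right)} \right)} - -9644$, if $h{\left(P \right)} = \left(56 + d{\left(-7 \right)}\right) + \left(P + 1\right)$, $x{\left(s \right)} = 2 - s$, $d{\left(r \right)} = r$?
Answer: $\frac{19393}{2} \approx 9696.5$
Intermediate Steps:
$h{\left(P \right)} = 50 + P$ ($h{\left(P \right)} = \left(56 - 7\right) + \left(P + 1\right) = 49 + \left(1 + P\right) = 50 + P$)
$h{\left(x{\left(\frac{1}{3 - 5} \right)} \right)} - -9644 = \left(50 + \left(2 - \frac{1}{3 - 5}\right)\right) - -9644 = \left(50 + \left(2 - \frac{1}{-2}\right)\right) + 9644 = \left(50 + \left(2 - - \frac{1}{2}\right)\right) + 9644 = \left(50 + \left(2 + \frac{1}{2}\right)\right) + 9644 = \left(50 + \frac{5}{2}\right) + 9644 = \frac{105}{2} + 9644 = \frac{19393}{2}$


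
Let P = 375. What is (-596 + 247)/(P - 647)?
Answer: 349/272 ≈ 1.2831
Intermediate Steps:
(-596 + 247)/(P - 647) = (-596 + 247)/(375 - 647) = -349/(-272) = -349*(-1/272) = 349/272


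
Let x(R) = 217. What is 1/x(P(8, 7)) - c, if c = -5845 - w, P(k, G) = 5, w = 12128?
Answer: 3900142/217 ≈ 17973.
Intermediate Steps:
c = -17973 (c = -5845 - 1*12128 = -5845 - 12128 = -17973)
1/x(P(8, 7)) - c = 1/217 - 1*(-17973) = 1/217 + 17973 = 3900142/217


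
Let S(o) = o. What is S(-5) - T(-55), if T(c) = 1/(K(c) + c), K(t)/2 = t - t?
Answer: -274/55 ≈ -4.9818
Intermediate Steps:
K(t) = 0 (K(t) = 2*(t - t) = 2*0 = 0)
T(c) = 1/c (T(c) = 1/(0 + c) = 1/c)
S(-5) - T(-55) = -5 - 1/(-55) = -5 - 1*(-1/55) = -5 + 1/55 = -274/55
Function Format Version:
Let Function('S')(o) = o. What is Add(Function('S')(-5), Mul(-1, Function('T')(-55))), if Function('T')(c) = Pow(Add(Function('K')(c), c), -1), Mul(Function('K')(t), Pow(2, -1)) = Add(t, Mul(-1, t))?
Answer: Rational(-274, 55) ≈ -4.9818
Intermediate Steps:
Function('K')(t) = 0 (Function('K')(t) = Mul(2, Add(t, Mul(-1, t))) = Mul(2, 0) = 0)
Function('T')(c) = Pow(c, -1) (Function('T')(c) = Pow(Add(0, c), -1) = Pow(c, -1))
Add(Function('S')(-5), Mul(-1, Function('T')(-55))) = Add(-5, Mul(-1, Pow(-55, -1))) = Add(-5, Mul(-1, Rational(-1, 55))) = Add(-5, Rational(1, 55)) = Rational(-274, 55)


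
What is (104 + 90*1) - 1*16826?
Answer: -16632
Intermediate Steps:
(104 + 90*1) - 1*16826 = (104 + 90) - 16826 = 194 - 16826 = -16632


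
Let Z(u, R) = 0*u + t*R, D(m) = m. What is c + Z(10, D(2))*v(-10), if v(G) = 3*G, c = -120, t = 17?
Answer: -1140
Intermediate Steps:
Z(u, R) = 17*R (Z(u, R) = 0*u + 17*R = 0 + 17*R = 17*R)
c + Z(10, D(2))*v(-10) = -120 + (17*2)*(3*(-10)) = -120 + 34*(-30) = -120 - 1020 = -1140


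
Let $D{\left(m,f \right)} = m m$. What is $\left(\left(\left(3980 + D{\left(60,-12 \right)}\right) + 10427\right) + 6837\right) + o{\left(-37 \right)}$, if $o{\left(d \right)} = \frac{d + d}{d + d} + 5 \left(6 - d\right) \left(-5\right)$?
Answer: $23770$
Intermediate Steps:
$D{\left(m,f \right)} = m^{2}$
$o{\left(d \right)} = -149 + 25 d$ ($o{\left(d \right)} = \frac{2 d}{2 d} + \left(30 - 5 d\right) \left(-5\right) = 2 d \frac{1}{2 d} + \left(-150 + 25 d\right) = 1 + \left(-150 + 25 d\right) = -149 + 25 d$)
$\left(\left(\left(3980 + D{\left(60,-12 \right)}\right) + 10427\right) + 6837\right) + o{\left(-37 \right)} = \left(\left(\left(3980 + 60^{2}\right) + 10427\right) + 6837\right) + \left(-149 + 25 \left(-37\right)\right) = \left(\left(\left(3980 + 3600\right) + 10427\right) + 6837\right) - 1074 = \left(\left(7580 + 10427\right) + 6837\right) - 1074 = \left(18007 + 6837\right) - 1074 = 24844 - 1074 = 23770$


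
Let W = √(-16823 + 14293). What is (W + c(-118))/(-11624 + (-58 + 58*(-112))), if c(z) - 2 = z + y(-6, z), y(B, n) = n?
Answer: 117/9089 - I*√2530/18178 ≈ 0.012873 - 0.002767*I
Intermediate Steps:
W = I*√2530 (W = √(-2530) = I*√2530 ≈ 50.299*I)
c(z) = 2 + 2*z (c(z) = 2 + (z + z) = 2 + 2*z)
(W + c(-118))/(-11624 + (-58 + 58*(-112))) = (I*√2530 + (2 + 2*(-118)))/(-11624 + (-58 + 58*(-112))) = (I*√2530 + (2 - 236))/(-11624 + (-58 - 6496)) = (I*√2530 - 234)/(-11624 - 6554) = (-234 + I*√2530)/(-18178) = (-234 + I*√2530)*(-1/18178) = 117/9089 - I*√2530/18178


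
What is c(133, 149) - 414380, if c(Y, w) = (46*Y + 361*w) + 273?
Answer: -354200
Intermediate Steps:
c(Y, w) = 273 + 46*Y + 361*w
c(133, 149) - 414380 = (273 + 46*133 + 361*149) - 414380 = (273 + 6118 + 53789) - 414380 = 60180 - 414380 = -354200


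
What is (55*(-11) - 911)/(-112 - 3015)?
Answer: 1516/3127 ≈ 0.48481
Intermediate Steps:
(55*(-11) - 911)/(-112 - 3015) = (-605 - 911)/(-3127) = -1516*(-1/3127) = 1516/3127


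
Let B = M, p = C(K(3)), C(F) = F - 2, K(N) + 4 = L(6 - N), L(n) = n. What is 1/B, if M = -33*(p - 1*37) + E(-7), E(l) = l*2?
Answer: 1/1306 ≈ 0.00076570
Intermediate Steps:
E(l) = 2*l
K(N) = 2 - N (K(N) = -4 + (6 - N) = 2 - N)
C(F) = -2 + F
p = -3 (p = -2 + (2 - 1*3) = -2 + (2 - 3) = -2 - 1 = -3)
M = 1306 (M = -33*(-3 - 1*37) + 2*(-7) = -33*(-3 - 37) - 14 = -33*(-40) - 14 = 1320 - 14 = 1306)
B = 1306
1/B = 1/1306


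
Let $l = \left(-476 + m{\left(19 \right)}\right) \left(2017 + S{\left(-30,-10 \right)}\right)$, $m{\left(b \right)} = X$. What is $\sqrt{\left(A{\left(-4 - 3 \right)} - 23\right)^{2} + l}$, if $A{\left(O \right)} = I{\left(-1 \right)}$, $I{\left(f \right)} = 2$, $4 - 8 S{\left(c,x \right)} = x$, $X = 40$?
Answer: $i \sqrt{879734} \approx 937.94 i$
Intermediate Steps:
$S{\left(c,x \right)} = \frac{1}{2} - \frac{x}{8}$
$m{\left(b \right)} = 40$
$A{\left(O \right)} = 2$
$l = -880175$ ($l = \left(-476 + 40\right) \left(2017 + \left(\frac{1}{2} - - \frac{5}{4}\right)\right) = - 436 \left(2017 + \left(\frac{1}{2} + \frac{5}{4}\right)\right) = - 436 \left(2017 + \frac{7}{4}\right) = \left(-436\right) \frac{8075}{4} = -880175$)
$\sqrt{\left(A{\left(-4 - 3 \right)} - 23\right)^{2} + l} = \sqrt{\left(2 - 23\right)^{2} - 880175} = \sqrt{\left(-21\right)^{2} - 880175} = \sqrt{441 - 880175} = \sqrt{-879734} = i \sqrt{879734}$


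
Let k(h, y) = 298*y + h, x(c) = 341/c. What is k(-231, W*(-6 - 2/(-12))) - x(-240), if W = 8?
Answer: -3392699/240 ≈ -14136.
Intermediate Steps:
k(h, y) = h + 298*y
k(-231, W*(-6 - 2/(-12))) - x(-240) = (-231 + 298*(8*(-6 - 2/(-12)))) - 341/(-240) = (-231 + 298*(8*(-6 - 2*(-1/12)))) - 341*(-1)/240 = (-231 + 298*(8*(-6 + ⅙))) - 1*(-341/240) = (-231 + 298*(8*(-35/6))) + 341/240 = (-231 + 298*(-140/3)) + 341/240 = (-231 - 41720/3) + 341/240 = -42413/3 + 341/240 = -3392699/240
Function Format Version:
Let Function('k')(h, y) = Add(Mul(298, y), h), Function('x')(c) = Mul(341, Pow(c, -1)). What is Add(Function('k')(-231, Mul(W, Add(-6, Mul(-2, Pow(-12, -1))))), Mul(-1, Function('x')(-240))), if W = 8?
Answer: Rational(-3392699, 240) ≈ -14136.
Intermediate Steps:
Function('k')(h, y) = Add(h, Mul(298, y))
Add(Function('k')(-231, Mul(W, Add(-6, Mul(-2, Pow(-12, -1))))), Mul(-1, Function('x')(-240))) = Add(Add(-231, Mul(298, Mul(8, Add(-6, Mul(-2, Pow(-12, -1)))))), Mul(-1, Mul(341, Pow(-240, -1)))) = Add(Add(-231, Mul(298, Mul(8, Add(-6, Mul(-2, Rational(-1, 12)))))), Mul(-1, Mul(341, Rational(-1, 240)))) = Add(Add(-231, Mul(298, Mul(8, Add(-6, Rational(1, 6))))), Mul(-1, Rational(-341, 240))) = Add(Add(-231, Mul(298, Mul(8, Rational(-35, 6)))), Rational(341, 240)) = Add(Add(-231, Mul(298, Rational(-140, 3))), Rational(341, 240)) = Add(Add(-231, Rational(-41720, 3)), Rational(341, 240)) = Add(Rational(-42413, 3), Rational(341, 240)) = Rational(-3392699, 240)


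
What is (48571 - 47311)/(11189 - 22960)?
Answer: -1260/11771 ≈ -0.10704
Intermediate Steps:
(48571 - 47311)/(11189 - 22960) = 1260/(-11771) = 1260*(-1/11771) = -1260/11771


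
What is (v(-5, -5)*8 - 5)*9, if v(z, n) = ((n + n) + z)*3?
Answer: -3285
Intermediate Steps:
v(z, n) = 3*z + 6*n (v(z, n) = (2*n + z)*3 = (z + 2*n)*3 = 3*z + 6*n)
(v(-5, -5)*8 - 5)*9 = ((3*(-5) + 6*(-5))*8 - 5)*9 = ((-15 - 30)*8 - 5)*9 = (-45*8 - 5)*9 = (-360 - 5)*9 = -365*9 = -3285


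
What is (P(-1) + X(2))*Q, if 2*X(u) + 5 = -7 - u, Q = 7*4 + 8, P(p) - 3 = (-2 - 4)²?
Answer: 1152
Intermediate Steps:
P(p) = 39 (P(p) = 3 + (-2 - 4)² = 3 + (-6)² = 3 + 36 = 39)
Q = 36 (Q = 28 + 8 = 36)
X(u) = -6 - u/2 (X(u) = -5/2 + (-7 - u)/2 = -5/2 + (-7/2 - u/2) = -6 - u/2)
(P(-1) + X(2))*Q = (39 + (-6 - ½*2))*36 = (39 + (-6 - 1))*36 = (39 - 7)*36 = 32*36 = 1152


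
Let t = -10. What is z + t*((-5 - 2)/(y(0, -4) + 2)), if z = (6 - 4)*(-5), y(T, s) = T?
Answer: 25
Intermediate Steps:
z = -10 (z = 2*(-5) = -10)
z + t*((-5 - 2)/(y(0, -4) + 2)) = -10 - 10*(-5 - 2)/(0 + 2) = -10 - (-70)/2 = -10 - 10*(-7/2) = -10 + 35 = 25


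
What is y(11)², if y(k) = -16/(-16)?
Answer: 1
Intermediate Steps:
y(k) = 1 (y(k) = -16*(-1/16) = 1)
y(11)² = 1² = 1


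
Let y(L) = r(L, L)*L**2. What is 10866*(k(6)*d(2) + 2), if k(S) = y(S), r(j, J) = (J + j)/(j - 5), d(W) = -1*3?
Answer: -14060604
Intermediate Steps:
d(W) = -3
r(j, J) = (J + j)/(-5 + j)
y(L) = 2*L**3/(-5 + L) (y(L) = ((L + L)/(-5 + L))*L**2 = ((2*L)/(-5 + L))*L**2 = (2*L/(-5 + L))*L**2 = 2*L**3/(-5 + L))
k(S) = 2*S**3/(-5 + S)
10866*(k(6)*d(2) + 2) = 10866*((2*6**3/(-5 + 6))*(-3) + 2) = 10866*((2*216/1)*(-3) + 2) = 10866*((2*216*1)*(-3) + 2) = 10866*(432*(-3) + 2) = 10866*(-1296 + 2) = 10866*(-1294) = -14060604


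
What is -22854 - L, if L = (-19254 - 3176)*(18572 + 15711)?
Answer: 768944836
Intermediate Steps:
L = -768967690 (L = -22430*34283 = -768967690)
-22854 - L = -22854 - 1*(-768967690) = -22854 + 768967690 = 768944836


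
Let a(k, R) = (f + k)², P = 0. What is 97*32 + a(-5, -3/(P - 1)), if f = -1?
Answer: 3140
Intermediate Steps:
a(k, R) = (-1 + k)²
97*32 + a(-5, -3/(P - 1)) = 97*32 + (-1 - 5)² = 3104 + (-6)² = 3104 + 36 = 3140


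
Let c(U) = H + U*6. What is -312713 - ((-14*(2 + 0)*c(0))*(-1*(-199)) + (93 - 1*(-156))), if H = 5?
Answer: -285102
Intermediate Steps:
c(U) = 5 + 6*U (c(U) = 5 + U*6 = 5 + 6*U)
-312713 - ((-14*(2 + 0)*c(0))*(-1*(-199)) + (93 - 1*(-156))) = -312713 - ((-14*(2 + 0)*(5 + 6*0))*(-1*(-199)) + (93 - 1*(-156))) = -312713 - (-28*(5 + 0)*199 + (93 + 156)) = -312713 - (-28*5*199 + 249) = -312713 - (-14*10*199 + 249) = -312713 - (-140*199 + 249) = -312713 - (-27860 + 249) = -312713 - 1*(-27611) = -312713 + 27611 = -285102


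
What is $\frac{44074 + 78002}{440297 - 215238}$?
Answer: $\frac{122076}{225059} \approx 0.54242$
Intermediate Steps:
$\frac{44074 + 78002}{440297 - 215238} = \frac{122076}{225059}$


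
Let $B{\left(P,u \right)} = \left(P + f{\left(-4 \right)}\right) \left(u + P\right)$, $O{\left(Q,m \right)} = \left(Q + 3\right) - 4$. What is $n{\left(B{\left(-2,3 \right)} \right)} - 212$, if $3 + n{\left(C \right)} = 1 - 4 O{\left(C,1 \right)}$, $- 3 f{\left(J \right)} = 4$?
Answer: $- \frac{590}{3} \approx -196.67$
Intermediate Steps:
$f{\left(J \right)} = - \frac{4}{3}$ ($f{\left(J \right)} = \left(- \frac{1}{3}\right) 4 = - \frac{4}{3}$)
$O{\left(Q,m \right)} = -1 + Q$ ($O{\left(Q,m \right)} = \left(3 + Q\right) - 4 = -1 + Q$)
$B{\left(P,u \right)} = \left(- \frac{4}{3} + P\right) \left(P + u\right)$ ($B{\left(P,u \right)} = \left(P - \frac{4}{3}\right) \left(u + P\right) = \left(- \frac{4}{3} + P\right) \left(P + u\right)$)
$n{\left(C \right)} = 2 - 4 C$ ($n{\left(C \right)} = -3 - \left(-1 + 4 \left(-1 + C\right)\right) = -3 + \left(1 - \left(-4 + 4 C\right)\right) = -3 - \left(-5 + 4 C\right) = 2 - 4 C$)
$n{\left(B{\left(-2,3 \right)} \right)} - 212 = \left(2 - 4 \left(\left(-2\right)^{2} - - \frac{8}{3} - 4 - 6\right)\right) - 212 = \left(2 - 4 \left(4 + \frac{8}{3} - 4 - 6\right)\right) - 212 = \left(2 - - \frac{40}{3}\right) - 212 = \left(2 + \frac{40}{3}\right) - 212 = \frac{46}{3} - 212 = - \frac{590}{3}$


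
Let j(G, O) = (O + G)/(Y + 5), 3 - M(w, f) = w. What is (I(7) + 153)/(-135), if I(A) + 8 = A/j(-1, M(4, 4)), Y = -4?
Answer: -283/270 ≈ -1.0481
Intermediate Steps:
M(w, f) = 3 - w
j(G, O) = G + O (j(G, O) = (O + G)/(-4 + 5) = (G + O)/1 = (G + O)*1 = G + O)
I(A) = -8 - A/2 (I(A) = -8 + A/(-1 + (3 - 1*4)) = -8 + A/(-1 + (3 - 4)) = -8 + A/(-1 - 1) = -8 + A/(-2) = -8 + A*(-1/2) = -8 - A/2)
(I(7) + 153)/(-135) = ((-8 - 1/2*7) + 153)/(-135) = ((-8 - 7/2) + 153)*(-1/135) = (-23/2 + 153)*(-1/135) = (283/2)*(-1/135) = -283/270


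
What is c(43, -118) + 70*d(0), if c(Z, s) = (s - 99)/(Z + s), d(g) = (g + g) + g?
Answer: 217/75 ≈ 2.8933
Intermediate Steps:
d(g) = 3*g (d(g) = 2*g + g = 3*g)
c(Z, s) = (-99 + s)/(Z + s)
c(43, -118) + 70*d(0) = (-99 - 118)/(43 - 118) + 70*(3*0) = -217/(-75) + 70*0 = -1/75*(-217) + 0 = 217/75 + 0 = 217/75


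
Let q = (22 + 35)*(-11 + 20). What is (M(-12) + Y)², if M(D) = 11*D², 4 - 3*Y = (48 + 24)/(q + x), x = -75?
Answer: 120531174976/47961 ≈ 2.5131e+6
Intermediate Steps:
q = 513 (q = 57*9 = 513)
Y = 280/219 (Y = 4/3 - (48 + 24)/(3*(513 - 75)) = 4/3 - 24/438 = 4/3 - ⅓*12/73 = 4/3 - 4/73 = 280/219 ≈ 1.2785)
(M(-12) + Y)² = (11*(-12)² + 280/219)² = (11*144 + 280/219)² = (1584 + 280/219)² = (347176/219)² = 120531174976/47961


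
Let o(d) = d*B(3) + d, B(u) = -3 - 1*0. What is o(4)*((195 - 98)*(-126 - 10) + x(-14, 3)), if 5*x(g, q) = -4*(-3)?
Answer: 527584/5 ≈ 1.0552e+5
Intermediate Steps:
x(g, q) = 12/5 (x(g, q) = (-4*(-3))/5 = (⅕)*12 = 12/5)
B(u) = -3 (B(u) = -3 + 0 = -3)
o(d) = -2*d (o(d) = d*(-3) + d = -3*d + d = -2*d)
o(4)*((195 - 98)*(-126 - 10) + x(-14, 3)) = (-2*4)*((195 - 98)*(-126 - 10) + 12/5) = -8*(97*(-136) + 12/5) = -8*(-13192 + 12/5) = -8*(-65948/5) = 527584/5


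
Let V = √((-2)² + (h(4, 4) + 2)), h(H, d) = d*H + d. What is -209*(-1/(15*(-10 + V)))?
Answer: -209/111 - 209*√26/1110 ≈ -2.8430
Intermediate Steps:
h(H, d) = d + H*d (h(H, d) = H*d + d = d + H*d)
V = √26 (V = √((-2)² + (4*(1 + 4) + 2)) = √(4 + (4*5 + 2)) = √(4 + (20 + 2)) = √(4 + 22) = √26 ≈ 5.0990)
-209*(-1/(15*(-10 + V))) = -209*(-1/(15*(-10 + √26))) = -209/(150 - 15*√26)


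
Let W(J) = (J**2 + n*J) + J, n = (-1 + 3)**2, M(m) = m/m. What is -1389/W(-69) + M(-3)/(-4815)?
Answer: -2230817/7087680 ≈ -0.31475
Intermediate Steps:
M(m) = 1
n = 4 (n = 2**2 = 4)
W(J) = J**2 + 5*J (W(J) = (J**2 + 4*J) + J = J**2 + 5*J)
-1389/W(-69) + M(-3)/(-4815) = -1389*(-1/(69*(5 - 69))) + 1/(-4815) = -1389/((-69*(-64))) + 1*(-1/4815) = -1389/4416 - 1/4815 = -1389*1/4416 - 1/4815 = -463/1472 - 1/4815 = -2230817/7087680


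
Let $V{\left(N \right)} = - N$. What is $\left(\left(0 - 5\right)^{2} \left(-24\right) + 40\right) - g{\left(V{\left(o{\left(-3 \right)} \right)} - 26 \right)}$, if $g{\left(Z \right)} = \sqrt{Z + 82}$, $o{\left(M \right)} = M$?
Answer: $-560 - \sqrt{59} \approx -567.68$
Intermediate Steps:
$g{\left(Z \right)} = \sqrt{82 + Z}$
$\left(\left(0 - 5\right)^{2} \left(-24\right) + 40\right) - g{\left(V{\left(o{\left(-3 \right)} \right)} - 26 \right)} = \left(\left(0 - 5\right)^{2} \left(-24\right) + 40\right) - \sqrt{82 - 23} = \left(\left(-5\right)^{2} \left(-24\right) + 40\right) - \sqrt{82 + \left(3 - 26\right)} = \left(25 \left(-24\right) + 40\right) - \sqrt{82 - 23} = \left(-600 + 40\right) - \sqrt{59} = -560 - \sqrt{59}$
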